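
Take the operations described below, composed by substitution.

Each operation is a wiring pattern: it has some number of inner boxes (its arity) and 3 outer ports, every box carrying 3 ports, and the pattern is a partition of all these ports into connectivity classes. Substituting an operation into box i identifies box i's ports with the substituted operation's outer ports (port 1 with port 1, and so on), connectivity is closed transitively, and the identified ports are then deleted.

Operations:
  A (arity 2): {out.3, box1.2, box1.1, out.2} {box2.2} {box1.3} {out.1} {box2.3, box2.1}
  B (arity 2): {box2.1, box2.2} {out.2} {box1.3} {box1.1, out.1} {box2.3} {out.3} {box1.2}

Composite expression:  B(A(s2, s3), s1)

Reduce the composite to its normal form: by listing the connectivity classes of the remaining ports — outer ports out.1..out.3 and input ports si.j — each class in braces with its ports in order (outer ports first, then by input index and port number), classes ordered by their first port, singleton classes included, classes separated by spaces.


Treat the ports identified at B as solder joints: merge, then drop.
stage A: inputs (s2, s3), connectivity {out.1} {out.2, out.3, s2.1, s2.2} {s2.3} {s3.1, s3.3} {s3.2}, out.j its boundary
stage B: inputs (s2, s3, s1), connectivity {out.1} {out.2} {out.3} {s1.1, s1.2} {s1.3} {s2.1, s2.2} {s2.3} {s3.1, s3.3} {s3.2}, out.j its boundary

{out.1} {out.2} {out.3} {s1.1, s1.2} {s1.3} {s2.1, s2.2} {s2.3} {s3.1, s3.3} {s3.2}


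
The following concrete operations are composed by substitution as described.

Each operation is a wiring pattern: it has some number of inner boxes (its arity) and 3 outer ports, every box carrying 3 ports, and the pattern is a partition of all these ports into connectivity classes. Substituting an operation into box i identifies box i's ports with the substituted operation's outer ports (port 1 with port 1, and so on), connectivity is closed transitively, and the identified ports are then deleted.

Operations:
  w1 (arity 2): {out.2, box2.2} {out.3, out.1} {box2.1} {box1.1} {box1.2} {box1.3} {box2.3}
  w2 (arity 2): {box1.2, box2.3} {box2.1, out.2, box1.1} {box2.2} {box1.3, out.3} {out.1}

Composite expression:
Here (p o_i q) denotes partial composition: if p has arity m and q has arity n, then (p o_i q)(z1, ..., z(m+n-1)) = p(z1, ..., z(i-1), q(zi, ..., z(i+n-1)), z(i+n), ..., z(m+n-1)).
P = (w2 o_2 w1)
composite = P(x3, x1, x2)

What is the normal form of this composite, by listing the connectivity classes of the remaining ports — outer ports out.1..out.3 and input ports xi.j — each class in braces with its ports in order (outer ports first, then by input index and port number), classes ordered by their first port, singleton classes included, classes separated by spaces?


{out.1} {out.2, x3.1, x3.2} {out.3, x3.3} {x1.1} {x1.2} {x1.3} {x2.1} {x2.2} {x2.3}


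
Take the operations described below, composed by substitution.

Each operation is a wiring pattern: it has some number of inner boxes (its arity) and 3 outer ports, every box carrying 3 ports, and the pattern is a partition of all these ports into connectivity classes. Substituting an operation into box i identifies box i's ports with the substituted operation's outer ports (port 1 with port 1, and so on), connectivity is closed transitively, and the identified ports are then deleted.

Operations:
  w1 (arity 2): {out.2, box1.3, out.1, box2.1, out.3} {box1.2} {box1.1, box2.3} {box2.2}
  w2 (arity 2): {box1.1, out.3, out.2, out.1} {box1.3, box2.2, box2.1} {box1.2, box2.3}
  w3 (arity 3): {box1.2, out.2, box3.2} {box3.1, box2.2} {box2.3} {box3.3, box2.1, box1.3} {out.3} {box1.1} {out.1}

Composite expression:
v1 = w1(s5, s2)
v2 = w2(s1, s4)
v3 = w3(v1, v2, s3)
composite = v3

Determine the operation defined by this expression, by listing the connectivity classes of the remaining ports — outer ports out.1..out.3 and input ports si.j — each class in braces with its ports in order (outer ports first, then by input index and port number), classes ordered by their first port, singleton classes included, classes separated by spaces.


After gluing at w3, chains via deleted ports link the s-ports.
the subtree at w1 composes to {out.1, out.2, out.3, s2.1, s5.3} {s2.2} {s2.3, s5.1} {s5.2} on (s5, s2); out.j = own outer ports
the subtree at w2 composes to {out.1, out.2, out.3, s1.1} {s1.2, s4.3} {s1.3, s4.1, s4.2} on (s1, s4); out.j = own outer ports
the subtree at w3 composes to {out.1} {out.2, s1.1, s2.1, s3.1, s3.2, s3.3, s5.3} {out.3} {s1.2, s4.3} {s1.3, s4.1, s4.2} {s2.2} {s2.3, s5.1} {s5.2} on (s5, s2, s1, s4, s3); out.j = own outer ports

{out.1} {out.2, s1.1, s2.1, s3.1, s3.2, s3.3, s5.3} {out.3} {s1.2, s4.3} {s1.3, s4.1, s4.2} {s2.2} {s2.3, s5.1} {s5.2}


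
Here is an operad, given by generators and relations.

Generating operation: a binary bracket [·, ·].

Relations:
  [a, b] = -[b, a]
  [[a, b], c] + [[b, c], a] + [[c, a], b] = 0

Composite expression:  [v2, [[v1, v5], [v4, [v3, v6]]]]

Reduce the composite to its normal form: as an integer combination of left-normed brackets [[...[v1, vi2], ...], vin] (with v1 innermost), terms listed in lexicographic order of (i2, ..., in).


[[[[[v1, v5], v3], v6], v4], v2] - [[[[[v1, v5], v4], v3], v6], v2] + [[[[[v1, v5], v4], v6], v3], v2] - [[[[[v1, v5], v6], v3], v4], v2]


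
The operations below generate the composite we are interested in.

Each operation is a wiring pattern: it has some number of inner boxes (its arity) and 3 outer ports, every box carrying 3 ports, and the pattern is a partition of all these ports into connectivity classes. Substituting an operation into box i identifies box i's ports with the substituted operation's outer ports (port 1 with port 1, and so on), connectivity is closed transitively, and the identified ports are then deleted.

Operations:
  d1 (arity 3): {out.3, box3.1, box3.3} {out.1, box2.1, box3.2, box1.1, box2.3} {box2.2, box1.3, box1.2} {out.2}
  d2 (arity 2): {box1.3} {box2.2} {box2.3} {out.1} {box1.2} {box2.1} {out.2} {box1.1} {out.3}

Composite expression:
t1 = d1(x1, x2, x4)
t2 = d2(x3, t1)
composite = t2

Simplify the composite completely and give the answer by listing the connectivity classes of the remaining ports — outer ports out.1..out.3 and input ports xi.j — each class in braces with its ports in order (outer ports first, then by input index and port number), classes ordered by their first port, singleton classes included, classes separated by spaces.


{out.1} {out.2} {out.3} {x1.1, x2.1, x2.3, x4.2} {x1.2, x1.3, x2.2} {x3.1} {x3.2} {x3.3} {x4.1, x4.3}

Connectivity passes through glued d2-boundaries; trace each wire chain.
after d1, the pattern on (x1, x2, x4) reads {out.1, x1.1, x2.1, x2.3, x4.2} {out.2} {out.3, x4.1, x4.3} {x1.2, x1.3, x2.2} (out.j = its outer ports)
after d2, the pattern on (x3, x1, x2, x4) reads {out.1} {out.2} {out.3} {x1.1, x2.1, x2.3, x4.2} {x1.2, x1.3, x2.2} {x3.1} {x3.2} {x3.3} {x4.1, x4.3} (out.j = its outer ports)


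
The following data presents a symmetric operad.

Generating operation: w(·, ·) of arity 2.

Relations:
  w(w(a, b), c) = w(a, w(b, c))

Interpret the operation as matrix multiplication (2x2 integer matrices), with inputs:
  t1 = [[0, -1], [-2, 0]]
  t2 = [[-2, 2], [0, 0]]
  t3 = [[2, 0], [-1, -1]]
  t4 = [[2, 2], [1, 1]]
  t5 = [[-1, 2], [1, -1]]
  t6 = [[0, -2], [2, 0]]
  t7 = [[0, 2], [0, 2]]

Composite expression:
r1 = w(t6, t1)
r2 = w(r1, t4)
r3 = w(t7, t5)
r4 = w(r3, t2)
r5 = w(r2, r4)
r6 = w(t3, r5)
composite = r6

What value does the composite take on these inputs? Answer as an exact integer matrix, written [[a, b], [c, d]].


[[-128, 128], [48, -48]]


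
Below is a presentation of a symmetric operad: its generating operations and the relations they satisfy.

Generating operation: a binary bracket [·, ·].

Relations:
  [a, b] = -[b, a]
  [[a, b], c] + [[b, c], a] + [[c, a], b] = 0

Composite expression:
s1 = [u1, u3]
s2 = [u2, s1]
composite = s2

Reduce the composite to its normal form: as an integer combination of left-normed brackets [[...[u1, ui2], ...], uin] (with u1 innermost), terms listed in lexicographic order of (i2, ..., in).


-[[u1, u3], u2]


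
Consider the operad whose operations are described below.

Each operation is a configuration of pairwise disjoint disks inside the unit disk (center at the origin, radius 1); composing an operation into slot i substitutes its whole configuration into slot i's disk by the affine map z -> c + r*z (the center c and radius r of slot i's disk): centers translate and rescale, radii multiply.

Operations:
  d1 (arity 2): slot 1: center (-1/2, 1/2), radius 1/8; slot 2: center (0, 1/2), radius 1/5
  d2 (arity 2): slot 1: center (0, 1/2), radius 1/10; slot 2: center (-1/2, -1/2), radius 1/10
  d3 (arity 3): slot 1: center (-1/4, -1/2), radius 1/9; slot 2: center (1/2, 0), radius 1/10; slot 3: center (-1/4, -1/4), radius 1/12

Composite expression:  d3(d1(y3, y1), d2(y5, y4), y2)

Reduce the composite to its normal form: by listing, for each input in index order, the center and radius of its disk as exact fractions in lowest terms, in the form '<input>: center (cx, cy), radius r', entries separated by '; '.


Only the slot chain above each y matters under d3; compose those maps.
tracing y3 down its 2-map path: center (-11/36, -4/9), radius 1/72
tracing y1 down its 2-map path: center (-1/4, -4/9), radius 1/45
tracing y5 down its 2-map path: center (1/2, 1/20), radius 1/100
tracing y4 down its 2-map path: center (9/20, -1/20), radius 1/100
tracing y2 down its 1-map path: center (-1/4, -1/4), radius 1/12

y1: center (-1/4, -4/9), radius 1/45; y2: center (-1/4, -1/4), radius 1/12; y3: center (-11/36, -4/9), radius 1/72; y4: center (9/20, -1/20), radius 1/100; y5: center (1/2, 1/20), radius 1/100


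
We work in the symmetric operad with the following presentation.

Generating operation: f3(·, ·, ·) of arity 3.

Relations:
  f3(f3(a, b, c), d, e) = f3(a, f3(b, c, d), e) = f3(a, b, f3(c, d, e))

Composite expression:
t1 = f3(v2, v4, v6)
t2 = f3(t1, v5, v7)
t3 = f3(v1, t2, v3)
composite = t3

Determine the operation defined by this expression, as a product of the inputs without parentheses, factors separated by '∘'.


v1 ∘ v2 ∘ v4 ∘ v6 ∘ v5 ∘ v7 ∘ v3

Under associativity of f3, the answer is the v's in reading order.
f3(v2, v4, v6) linearizes to v2 ∘ v4 ∘ v6
f3(f3(v2, v4, v6), v5, v7) linearizes to v2 ∘ v4 ∘ v6 ∘ v5 ∘ v7
f3(v1, f3(f3(v2, v4, v6), v5, v7), v3) linearizes to v1 ∘ v2 ∘ v4 ∘ v6 ∘ v5 ∘ v7 ∘ v3


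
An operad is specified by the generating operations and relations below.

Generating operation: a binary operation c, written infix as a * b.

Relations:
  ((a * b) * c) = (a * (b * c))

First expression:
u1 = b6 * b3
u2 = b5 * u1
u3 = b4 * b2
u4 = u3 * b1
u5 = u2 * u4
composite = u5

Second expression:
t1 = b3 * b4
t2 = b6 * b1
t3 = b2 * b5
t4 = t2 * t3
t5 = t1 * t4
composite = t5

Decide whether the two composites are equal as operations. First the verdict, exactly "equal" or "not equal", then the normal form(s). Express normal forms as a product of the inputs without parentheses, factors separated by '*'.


not equal; first: b5 * b6 * b3 * b4 * b2 * b1; second: b3 * b4 * b6 * b1 * b2 * b5

The first composite normalizes to b5 * b6 * b3 * b4 * b2 * b1
The second composite normalizes to b3 * b4 * b6 * b1 * b2 * b5
The forms do not match — not equal.


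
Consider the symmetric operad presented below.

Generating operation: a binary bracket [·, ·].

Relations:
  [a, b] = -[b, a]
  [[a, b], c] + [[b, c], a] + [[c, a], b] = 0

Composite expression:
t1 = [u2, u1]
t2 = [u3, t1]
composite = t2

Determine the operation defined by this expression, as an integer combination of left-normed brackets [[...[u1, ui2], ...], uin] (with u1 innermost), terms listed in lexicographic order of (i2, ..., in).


Skip Jacobi rewriting: expand, keep u1-initial words, read off terms.
Composite bracket: [u3, [u2, u1]]
Each bracket splits as ab - ba, giving 4 signed words (2^2 = 4).
Keep just the words that open with u1:
  u1u2u3 (sign +1) contributes +[[u1, u2], u3]

[[u1, u2], u3]


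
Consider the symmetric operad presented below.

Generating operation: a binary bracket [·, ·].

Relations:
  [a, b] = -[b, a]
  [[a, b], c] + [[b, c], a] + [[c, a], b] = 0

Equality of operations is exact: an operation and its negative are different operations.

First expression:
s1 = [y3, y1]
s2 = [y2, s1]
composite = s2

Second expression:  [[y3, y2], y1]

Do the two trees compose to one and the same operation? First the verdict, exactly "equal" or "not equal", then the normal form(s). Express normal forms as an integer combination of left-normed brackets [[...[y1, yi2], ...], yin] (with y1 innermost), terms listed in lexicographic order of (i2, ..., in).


not equal — first [[y1, y3], y2], second [[y1, y2], y3] - [[y1, y3], y2]

Reducing the first expression gives [[y1, y3], y2]
Reducing the second expression gives [[y1, y2], y3] - [[y1, y3], y2]
The normal forms differ: not equal.


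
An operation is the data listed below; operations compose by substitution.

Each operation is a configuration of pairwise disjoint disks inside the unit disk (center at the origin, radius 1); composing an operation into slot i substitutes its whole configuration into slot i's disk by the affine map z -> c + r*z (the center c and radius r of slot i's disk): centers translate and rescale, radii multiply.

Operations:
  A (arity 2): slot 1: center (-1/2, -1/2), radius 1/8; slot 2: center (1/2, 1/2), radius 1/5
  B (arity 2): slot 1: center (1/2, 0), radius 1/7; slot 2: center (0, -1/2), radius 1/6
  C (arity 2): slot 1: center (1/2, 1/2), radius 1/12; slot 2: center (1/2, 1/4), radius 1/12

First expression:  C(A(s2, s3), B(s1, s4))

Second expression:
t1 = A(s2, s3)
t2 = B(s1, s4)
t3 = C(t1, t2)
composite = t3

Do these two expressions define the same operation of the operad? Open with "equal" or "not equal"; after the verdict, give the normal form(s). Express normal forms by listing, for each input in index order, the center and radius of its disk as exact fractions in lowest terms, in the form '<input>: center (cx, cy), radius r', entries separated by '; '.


The first expression reduces to s1: center (13/24, 1/4), radius 1/84; s2: center (11/24, 11/24), radius 1/96; s3: center (13/24, 13/24), radius 1/60; s4: center (1/2, 5/24), radius 1/72
The second expression reduces to s1: center (13/24, 1/4), radius 1/84; s2: center (11/24, 11/24), radius 1/96; s3: center (13/24, 13/24), radius 1/60; s4: center (1/2, 5/24), radius 1/72
The normal forms match — equal.

equal; the common form is s1: center (13/24, 1/4), radius 1/84; s2: center (11/24, 11/24), radius 1/96; s3: center (13/24, 13/24), radius 1/60; s4: center (1/2, 5/24), radius 1/72


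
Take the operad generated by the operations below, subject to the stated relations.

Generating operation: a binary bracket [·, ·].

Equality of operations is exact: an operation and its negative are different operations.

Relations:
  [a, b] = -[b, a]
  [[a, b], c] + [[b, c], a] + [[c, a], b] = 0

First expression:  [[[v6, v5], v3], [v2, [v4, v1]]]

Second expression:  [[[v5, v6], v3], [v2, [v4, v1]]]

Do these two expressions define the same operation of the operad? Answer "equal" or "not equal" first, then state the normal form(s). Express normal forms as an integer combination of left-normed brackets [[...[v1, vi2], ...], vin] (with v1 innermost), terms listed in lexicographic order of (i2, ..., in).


not equal; the first gives -[[[[[v1, v4], v2], v3], v5], v6] + [[[[[v1, v4], v2], v3], v6], v5] + [[[[[v1, v4], v2], v5], v6], v3] - [[[[[v1, v4], v2], v6], v5], v3] and the second [[[[[v1, v4], v2], v3], v5], v6] - [[[[[v1, v4], v2], v3], v6], v5] - [[[[[v1, v4], v2], v5], v6], v3] + [[[[[v1, v4], v2], v6], v5], v3]

The first expression, normalized: -[[[[[v1, v4], v2], v3], v5], v6] + [[[[[v1, v4], v2], v3], v6], v5] + [[[[[v1, v4], v2], v5], v6], v3] - [[[[[v1, v4], v2], v6], v5], v3]
The second expression, normalized: [[[[[v1, v4], v2], v3], v5], v6] - [[[[[v1, v4], v2], v3], v6], v5] - [[[[[v1, v4], v2], v5], v6], v3] + [[[[[v1, v4], v2], v6], v5], v3]
Different reductions; not equal.


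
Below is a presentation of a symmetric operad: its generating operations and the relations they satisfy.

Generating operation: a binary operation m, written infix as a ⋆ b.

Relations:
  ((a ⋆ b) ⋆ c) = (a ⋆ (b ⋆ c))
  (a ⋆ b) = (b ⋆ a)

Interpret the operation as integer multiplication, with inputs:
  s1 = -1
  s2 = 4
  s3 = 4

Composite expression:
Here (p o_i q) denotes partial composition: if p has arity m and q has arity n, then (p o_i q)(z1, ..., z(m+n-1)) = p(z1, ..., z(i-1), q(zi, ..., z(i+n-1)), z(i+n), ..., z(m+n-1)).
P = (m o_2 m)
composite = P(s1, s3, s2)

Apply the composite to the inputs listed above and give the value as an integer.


-16

(s3 ⋆ s2) = 16
(s1 ⋆ (s3 ⋆ s2)) = -16


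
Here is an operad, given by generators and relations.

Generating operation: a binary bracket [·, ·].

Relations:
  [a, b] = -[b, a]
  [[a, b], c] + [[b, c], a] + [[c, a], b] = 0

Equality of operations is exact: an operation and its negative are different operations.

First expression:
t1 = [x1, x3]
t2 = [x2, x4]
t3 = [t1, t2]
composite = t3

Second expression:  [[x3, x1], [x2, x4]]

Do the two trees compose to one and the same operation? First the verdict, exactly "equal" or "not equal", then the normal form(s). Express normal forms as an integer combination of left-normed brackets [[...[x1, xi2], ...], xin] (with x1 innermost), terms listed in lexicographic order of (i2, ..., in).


not equal — first [[[x1, x3], x2], x4] - [[[x1, x3], x4], x2], second -[[[x1, x3], x2], x4] + [[[x1, x3], x4], x2]

In normal form, the first expression is [[[x1, x3], x2], x4] - [[[x1, x3], x4], x2]
In normal form, the second expression is -[[[x1, x3], x2], x4] + [[[x1, x3], x4], x2]
The normal forms differ: not equal.


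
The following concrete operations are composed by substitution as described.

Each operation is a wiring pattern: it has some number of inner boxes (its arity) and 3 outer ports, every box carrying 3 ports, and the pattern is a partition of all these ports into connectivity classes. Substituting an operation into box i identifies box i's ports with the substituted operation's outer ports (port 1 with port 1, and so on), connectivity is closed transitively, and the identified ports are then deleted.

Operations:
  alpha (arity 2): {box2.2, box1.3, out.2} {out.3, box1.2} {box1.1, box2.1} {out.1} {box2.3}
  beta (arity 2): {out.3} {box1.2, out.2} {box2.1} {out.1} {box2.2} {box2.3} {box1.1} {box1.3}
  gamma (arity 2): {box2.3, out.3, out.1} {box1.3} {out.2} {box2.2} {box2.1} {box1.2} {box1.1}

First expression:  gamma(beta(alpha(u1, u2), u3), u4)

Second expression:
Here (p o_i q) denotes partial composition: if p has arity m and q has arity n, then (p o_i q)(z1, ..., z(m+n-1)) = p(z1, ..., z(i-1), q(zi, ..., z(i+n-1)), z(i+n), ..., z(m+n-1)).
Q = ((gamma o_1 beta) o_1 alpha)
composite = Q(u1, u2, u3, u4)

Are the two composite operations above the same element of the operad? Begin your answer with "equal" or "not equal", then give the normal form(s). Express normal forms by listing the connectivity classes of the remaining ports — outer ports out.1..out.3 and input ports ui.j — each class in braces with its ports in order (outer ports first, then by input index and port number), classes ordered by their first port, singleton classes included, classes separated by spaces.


equal: each reduces to {out.1, out.3, u4.3} {out.2} {u1.1, u2.1} {u1.2} {u1.3, u2.2} {u2.3} {u3.1} {u3.2} {u3.3} {u4.1} {u4.2}

The first expression, normalized: {out.1, out.3, u4.3} {out.2} {u1.1, u2.1} {u1.2} {u1.3, u2.2} {u2.3} {u3.1} {u3.2} {u3.3} {u4.1} {u4.2}
The second expression, normalized: {out.1, out.3, u4.3} {out.2} {u1.1, u2.1} {u1.2} {u1.3, u2.2} {u2.3} {u3.1} {u3.2} {u3.3} {u4.1} {u4.2}
One common form — equal.


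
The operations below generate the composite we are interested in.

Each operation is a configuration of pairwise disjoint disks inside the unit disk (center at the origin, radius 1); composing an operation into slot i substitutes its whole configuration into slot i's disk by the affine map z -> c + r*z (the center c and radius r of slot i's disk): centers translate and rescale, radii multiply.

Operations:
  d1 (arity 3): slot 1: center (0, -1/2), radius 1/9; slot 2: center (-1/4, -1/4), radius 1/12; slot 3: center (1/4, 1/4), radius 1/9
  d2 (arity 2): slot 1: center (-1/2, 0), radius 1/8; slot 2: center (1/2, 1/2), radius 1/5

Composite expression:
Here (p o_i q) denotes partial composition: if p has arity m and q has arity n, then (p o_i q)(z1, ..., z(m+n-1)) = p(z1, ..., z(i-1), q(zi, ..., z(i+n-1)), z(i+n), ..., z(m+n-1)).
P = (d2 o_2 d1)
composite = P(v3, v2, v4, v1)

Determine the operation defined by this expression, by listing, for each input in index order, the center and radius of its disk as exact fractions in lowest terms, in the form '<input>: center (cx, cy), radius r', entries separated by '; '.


v1: center (11/20, 11/20), radius 1/45; v2: center (1/2, 2/5), radius 1/45; v3: center (-1/2, 0), radius 1/8; v4: center (9/20, 9/20), radius 1/60

Each v-disk chains the slot maps above it in d2; radii multiply.
v3: after 1 affine step, its disk has center (-1/2, 0), radius 1/8
v2: after 2 affine steps, its disk has center (1/2, 2/5), radius 1/45
v4: after 2 affine steps, its disk has center (9/20, 9/20), radius 1/60
v1: after 2 affine steps, its disk has center (11/20, 11/20), radius 1/45


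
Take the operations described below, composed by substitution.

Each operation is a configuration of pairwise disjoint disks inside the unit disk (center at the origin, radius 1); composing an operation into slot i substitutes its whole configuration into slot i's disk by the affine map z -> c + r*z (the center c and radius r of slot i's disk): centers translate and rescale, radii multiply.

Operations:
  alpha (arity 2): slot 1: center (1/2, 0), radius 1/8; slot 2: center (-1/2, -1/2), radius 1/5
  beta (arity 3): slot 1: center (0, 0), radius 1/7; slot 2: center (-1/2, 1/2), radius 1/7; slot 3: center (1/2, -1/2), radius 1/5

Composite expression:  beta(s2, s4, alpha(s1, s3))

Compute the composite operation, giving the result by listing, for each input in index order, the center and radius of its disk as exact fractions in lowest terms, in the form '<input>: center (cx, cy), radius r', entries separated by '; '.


s1: center (3/5, -1/2), radius 1/40; s2: center (0, 0), radius 1/7; s3: center (2/5, -3/5), radius 1/25; s4: center (-1/2, 1/2), radius 1/7

Below beta, radii multiply path by path; the s-disk centers shift.
s2 passes through 1 substitution, ending at center (0, 0), radius 1/7
s4 passes through 1 substitution, ending at center (-1/2, 1/2), radius 1/7
s1 passes through 2 substitutions, ending at center (3/5, -1/2), radius 1/40
s3 passes through 2 substitutions, ending at center (2/5, -3/5), radius 1/25


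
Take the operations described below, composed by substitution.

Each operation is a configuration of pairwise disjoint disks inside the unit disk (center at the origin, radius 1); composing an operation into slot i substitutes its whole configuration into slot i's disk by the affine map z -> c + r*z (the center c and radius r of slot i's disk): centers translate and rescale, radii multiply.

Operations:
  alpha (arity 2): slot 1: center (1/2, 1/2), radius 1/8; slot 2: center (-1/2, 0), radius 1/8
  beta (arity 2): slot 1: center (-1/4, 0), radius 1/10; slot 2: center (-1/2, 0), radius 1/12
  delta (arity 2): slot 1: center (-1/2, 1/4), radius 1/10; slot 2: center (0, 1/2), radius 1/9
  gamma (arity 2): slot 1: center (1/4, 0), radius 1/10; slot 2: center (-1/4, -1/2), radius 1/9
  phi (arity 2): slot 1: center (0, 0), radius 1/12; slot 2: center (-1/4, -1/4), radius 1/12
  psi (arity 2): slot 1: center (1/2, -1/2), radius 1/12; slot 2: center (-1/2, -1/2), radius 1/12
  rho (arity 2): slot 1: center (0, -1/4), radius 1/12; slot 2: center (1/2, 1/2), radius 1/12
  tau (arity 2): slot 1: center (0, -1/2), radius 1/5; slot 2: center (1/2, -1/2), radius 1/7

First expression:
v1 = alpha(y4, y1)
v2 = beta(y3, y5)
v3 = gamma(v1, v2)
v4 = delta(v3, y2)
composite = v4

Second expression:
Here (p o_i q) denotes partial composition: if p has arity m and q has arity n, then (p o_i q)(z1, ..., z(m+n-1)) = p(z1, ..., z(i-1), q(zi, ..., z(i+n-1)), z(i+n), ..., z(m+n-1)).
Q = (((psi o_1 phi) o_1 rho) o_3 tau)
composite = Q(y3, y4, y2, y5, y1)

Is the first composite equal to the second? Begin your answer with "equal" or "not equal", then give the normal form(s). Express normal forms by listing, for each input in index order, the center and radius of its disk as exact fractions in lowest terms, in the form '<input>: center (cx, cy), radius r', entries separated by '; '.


not equal; the first gives y1: center (-12/25, 1/4), radius 1/800; y2: center (0, 1/2), radius 1/9; y3: center (-19/36, 1/5), radius 1/900; y4: center (-47/100, 51/200), radius 1/800; y5: center (-191/360, 1/5), radius 1/1080 and the second y1: center (-1/2, -1/2), radius 1/12; y2: center (23/48, -151/288), radius 1/720; y3: center (1/2, -289/576), radius 1/1728; y4: center (145/288, -143/288), radius 1/1728; y5: center (139/288, -151/288), radius 1/1008

The first expression reduces to y1: center (-12/25, 1/4), radius 1/800; y2: center (0, 1/2), radius 1/9; y3: center (-19/36, 1/5), radius 1/900; y4: center (-47/100, 51/200), radius 1/800; y5: center (-191/360, 1/5), radius 1/1080
The second expression reduces to y1: center (-1/2, -1/2), radius 1/12; y2: center (23/48, -151/288), radius 1/720; y3: center (1/2, -289/576), radius 1/1728; y4: center (145/288, -143/288), radius 1/1728; y5: center (139/288, -151/288), radius 1/1008
The normal forms differ: not equal.


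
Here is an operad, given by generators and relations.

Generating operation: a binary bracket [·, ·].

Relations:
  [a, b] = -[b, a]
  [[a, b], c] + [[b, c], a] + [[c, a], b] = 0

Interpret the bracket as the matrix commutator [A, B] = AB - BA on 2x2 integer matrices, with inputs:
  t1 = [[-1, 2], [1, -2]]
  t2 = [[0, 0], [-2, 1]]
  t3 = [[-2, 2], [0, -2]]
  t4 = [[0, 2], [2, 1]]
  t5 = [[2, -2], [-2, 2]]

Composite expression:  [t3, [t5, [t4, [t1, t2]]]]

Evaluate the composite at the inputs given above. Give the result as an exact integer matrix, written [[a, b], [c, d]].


[t1, t2] = [[-4, 2], [1, 4]]
[t4, [t1, t2]] = [[-2, 14], [-15, 2]]
[t5, [t4, [t1, t2]]] = [[58, -8], [8, -58]]
[t3, [t5, [t4, [t1, t2]]]] = [[16, -232], [0, -16]]

[[16, -232], [0, -16]]


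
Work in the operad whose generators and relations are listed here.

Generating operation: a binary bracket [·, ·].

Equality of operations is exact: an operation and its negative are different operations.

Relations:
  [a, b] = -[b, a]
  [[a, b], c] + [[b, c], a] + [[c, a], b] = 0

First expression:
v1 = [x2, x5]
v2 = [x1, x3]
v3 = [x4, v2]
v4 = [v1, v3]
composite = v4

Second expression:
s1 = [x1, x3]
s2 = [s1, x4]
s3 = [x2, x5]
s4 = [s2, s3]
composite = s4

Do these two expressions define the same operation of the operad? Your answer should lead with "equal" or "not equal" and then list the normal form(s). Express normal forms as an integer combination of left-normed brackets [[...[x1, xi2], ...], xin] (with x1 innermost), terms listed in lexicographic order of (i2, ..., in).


equal; both compose to [[[[x1, x3], x4], x2], x5] - [[[[x1, x3], x4], x5], x2]

The first expression reduces to [[[[x1, x3], x4], x2], x5] - [[[[x1, x3], x4], x5], x2]
The second expression reduces to [[[[x1, x3], x4], x2], x5] - [[[[x1, x3], x4], x5], x2]
The forms coincide; equal.


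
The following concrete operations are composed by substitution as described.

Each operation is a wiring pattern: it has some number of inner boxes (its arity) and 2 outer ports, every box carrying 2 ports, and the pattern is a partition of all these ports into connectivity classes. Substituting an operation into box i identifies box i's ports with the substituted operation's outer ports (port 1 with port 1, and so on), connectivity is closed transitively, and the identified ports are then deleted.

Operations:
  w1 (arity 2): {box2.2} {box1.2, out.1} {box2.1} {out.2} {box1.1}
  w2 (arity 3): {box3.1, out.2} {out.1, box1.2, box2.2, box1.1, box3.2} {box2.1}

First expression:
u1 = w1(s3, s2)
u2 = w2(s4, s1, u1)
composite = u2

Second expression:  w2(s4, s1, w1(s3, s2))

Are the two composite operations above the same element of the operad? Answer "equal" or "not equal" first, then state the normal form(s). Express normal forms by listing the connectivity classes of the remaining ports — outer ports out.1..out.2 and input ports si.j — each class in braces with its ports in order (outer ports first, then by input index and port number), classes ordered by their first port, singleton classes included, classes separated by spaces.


In normal form, the first expression is {out.1, s1.2, s4.1, s4.2} {out.2, s3.2} {s1.1} {s2.1} {s2.2} {s3.1}
In normal form, the second expression is {out.1, s1.2, s4.1, s4.2} {out.2, s3.2} {s1.1} {s2.1} {s2.2} {s3.1}
The normal forms match — equal.

equal — both sides give {out.1, s1.2, s4.1, s4.2} {out.2, s3.2} {s1.1} {s2.1} {s2.2} {s3.1}


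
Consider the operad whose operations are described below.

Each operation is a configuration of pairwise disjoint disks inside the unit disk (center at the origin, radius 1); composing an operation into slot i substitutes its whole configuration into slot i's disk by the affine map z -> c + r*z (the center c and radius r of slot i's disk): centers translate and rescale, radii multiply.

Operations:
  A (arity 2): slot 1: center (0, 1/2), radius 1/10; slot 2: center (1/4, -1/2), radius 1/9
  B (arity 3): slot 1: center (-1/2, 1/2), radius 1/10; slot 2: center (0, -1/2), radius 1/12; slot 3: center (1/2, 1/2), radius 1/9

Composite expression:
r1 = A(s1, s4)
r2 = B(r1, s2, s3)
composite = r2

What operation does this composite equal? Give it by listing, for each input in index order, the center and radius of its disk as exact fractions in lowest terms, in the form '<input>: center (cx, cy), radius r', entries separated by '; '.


s1: center (-1/2, 11/20), radius 1/100; s2: center (0, -1/2), radius 1/12; s3: center (1/2, 1/2), radius 1/9; s4: center (-19/40, 9/20), radius 1/90

Below B, radii multiply path by path; the s-disk centers shift.
input s1: applying the 2 nested substitutions gives center (-1/2, 11/20), radius 1/100
input s4: applying the 2 nested substitutions gives center (-19/40, 9/20), radius 1/90
input s2: applying the 1 nested substitution gives center (0, -1/2), radius 1/12
input s3: applying the 1 nested substitution gives center (1/2, 1/2), radius 1/9


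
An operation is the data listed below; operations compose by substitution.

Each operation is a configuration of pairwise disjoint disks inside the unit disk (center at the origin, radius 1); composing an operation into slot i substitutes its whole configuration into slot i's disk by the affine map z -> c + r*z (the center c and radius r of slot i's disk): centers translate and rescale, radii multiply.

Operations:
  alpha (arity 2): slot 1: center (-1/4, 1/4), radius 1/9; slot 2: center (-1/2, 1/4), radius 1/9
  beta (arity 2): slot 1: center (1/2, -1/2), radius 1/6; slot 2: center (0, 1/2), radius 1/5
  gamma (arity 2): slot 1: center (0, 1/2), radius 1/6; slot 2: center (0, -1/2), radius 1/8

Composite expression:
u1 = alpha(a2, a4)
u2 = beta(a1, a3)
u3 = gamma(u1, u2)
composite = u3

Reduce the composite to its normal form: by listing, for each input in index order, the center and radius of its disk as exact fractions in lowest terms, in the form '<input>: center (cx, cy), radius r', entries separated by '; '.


a1: center (1/16, -9/16), radius 1/48; a2: center (-1/24, 13/24), radius 1/54; a3: center (0, -7/16), radius 1/40; a4: center (-1/12, 13/24), radius 1/54

Only the slot chain above each a matters under gamma; compose those maps.
input a2: applying the 2 nested substitutions gives center (-1/24, 13/24), radius 1/54
input a4: applying the 2 nested substitutions gives center (-1/12, 13/24), radius 1/54
input a1: applying the 2 nested substitutions gives center (1/16, -9/16), radius 1/48
input a3: applying the 2 nested substitutions gives center (0, -7/16), radius 1/40


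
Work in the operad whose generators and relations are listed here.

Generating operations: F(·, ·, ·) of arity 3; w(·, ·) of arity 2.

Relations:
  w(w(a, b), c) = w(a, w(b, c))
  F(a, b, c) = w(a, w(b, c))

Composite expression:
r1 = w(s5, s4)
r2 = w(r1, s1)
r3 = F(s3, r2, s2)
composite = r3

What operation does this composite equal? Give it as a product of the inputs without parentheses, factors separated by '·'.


Under associativity of F, the answer is the s's in reading order.
w(s5, s4) reduces to s5 · s4
w(w(s5, s4), s1) reduces to s5 · s4 · s1
F(s3, w(w(s5, s4), s1), s2) reduces to s3 · s5 · s4 · s1 · s2

s3 · s5 · s4 · s1 · s2


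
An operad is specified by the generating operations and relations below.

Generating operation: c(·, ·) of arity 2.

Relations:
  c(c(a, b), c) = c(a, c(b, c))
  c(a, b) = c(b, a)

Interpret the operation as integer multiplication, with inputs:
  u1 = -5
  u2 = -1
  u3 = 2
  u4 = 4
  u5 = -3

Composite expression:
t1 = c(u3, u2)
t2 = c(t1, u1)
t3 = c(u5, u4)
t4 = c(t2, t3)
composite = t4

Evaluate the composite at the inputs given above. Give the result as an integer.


c(u3, u2) = -2
c(c(u3, u2), u1) = 10
c(u5, u4) = -12
c(c(c(u3, u2), u1), c(u5, u4)) = -120

-120


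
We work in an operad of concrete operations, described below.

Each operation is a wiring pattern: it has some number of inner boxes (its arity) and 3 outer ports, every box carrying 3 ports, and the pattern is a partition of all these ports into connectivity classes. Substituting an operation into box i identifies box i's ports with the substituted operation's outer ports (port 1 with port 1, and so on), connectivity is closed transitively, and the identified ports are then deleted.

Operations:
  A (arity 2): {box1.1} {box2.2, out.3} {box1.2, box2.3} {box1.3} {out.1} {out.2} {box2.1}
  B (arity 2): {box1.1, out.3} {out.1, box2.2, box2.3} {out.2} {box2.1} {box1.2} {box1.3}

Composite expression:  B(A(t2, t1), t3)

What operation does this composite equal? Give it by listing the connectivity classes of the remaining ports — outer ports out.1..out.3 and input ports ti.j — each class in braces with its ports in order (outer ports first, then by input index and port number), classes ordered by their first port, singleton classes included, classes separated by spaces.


Reachability decides: close wires over B-identified ports.
A over (t2, t1) gives {out.1} {out.2} {out.3, t1.2} {t1.1} {t1.3, t2.2} {t2.1} {t2.3}, out.j being that stage's outer ports
B over (t2, t1, t3) gives {out.1, t3.2, t3.3} {out.2} {out.3} {t1.1} {t1.2} {t1.3, t2.2} {t2.1} {t2.3} {t3.1}, out.j being that stage's outer ports

{out.1, t3.2, t3.3} {out.2} {out.3} {t1.1} {t1.2} {t1.3, t2.2} {t2.1} {t2.3} {t3.1}


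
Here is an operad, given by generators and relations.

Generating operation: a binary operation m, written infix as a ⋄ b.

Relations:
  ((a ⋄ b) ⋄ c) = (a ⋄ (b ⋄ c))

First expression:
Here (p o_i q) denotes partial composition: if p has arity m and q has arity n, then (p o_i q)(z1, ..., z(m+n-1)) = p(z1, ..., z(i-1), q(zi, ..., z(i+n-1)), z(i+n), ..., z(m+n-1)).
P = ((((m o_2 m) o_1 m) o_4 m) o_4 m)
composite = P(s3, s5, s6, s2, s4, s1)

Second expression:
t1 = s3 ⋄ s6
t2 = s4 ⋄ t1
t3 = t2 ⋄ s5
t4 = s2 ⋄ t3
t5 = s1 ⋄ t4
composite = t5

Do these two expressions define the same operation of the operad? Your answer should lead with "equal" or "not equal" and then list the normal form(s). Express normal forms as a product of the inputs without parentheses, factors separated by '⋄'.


The first expression reduces to s3 ⋄ s5 ⋄ s6 ⋄ s2 ⋄ s4 ⋄ s1
The second expression reduces to s1 ⋄ s2 ⋄ s4 ⋄ s3 ⋄ s6 ⋄ s5
Different reductions; not equal.

not equal: they reduce to s3 ⋄ s5 ⋄ s6 ⋄ s2 ⋄ s4 ⋄ s1 and s1 ⋄ s2 ⋄ s4 ⋄ s3 ⋄ s6 ⋄ s5


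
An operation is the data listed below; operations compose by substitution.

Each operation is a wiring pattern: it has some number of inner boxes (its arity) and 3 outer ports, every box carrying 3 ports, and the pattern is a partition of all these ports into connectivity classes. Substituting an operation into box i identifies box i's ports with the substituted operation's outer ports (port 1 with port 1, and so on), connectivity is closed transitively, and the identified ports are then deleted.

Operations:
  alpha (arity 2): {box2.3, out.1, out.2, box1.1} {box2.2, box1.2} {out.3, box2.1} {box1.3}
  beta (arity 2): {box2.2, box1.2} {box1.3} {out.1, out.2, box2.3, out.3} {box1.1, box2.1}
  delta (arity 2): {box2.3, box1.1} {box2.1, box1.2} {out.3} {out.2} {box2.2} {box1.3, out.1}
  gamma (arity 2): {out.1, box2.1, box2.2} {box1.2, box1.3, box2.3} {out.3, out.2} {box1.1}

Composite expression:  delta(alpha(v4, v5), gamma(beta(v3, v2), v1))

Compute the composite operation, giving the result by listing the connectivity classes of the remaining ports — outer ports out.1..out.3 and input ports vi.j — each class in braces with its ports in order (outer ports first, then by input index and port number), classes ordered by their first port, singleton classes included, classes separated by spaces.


Reachability decides: close wires over delta-identified ports.
the subtree at alpha composes to {out.1, out.2, v4.1, v5.3} {out.3, v5.1} {v4.2, v5.2} {v4.3} on (v4, v5); out.j = own outer ports
the subtree at beta composes to {out.1, out.2, out.3, v2.3} {v2.1, v3.1} {v2.2, v3.2} {v3.3} on (v3, v2); out.j = own outer ports
the subtree at gamma composes to {out.1, v1.1, v1.2} {out.2, out.3} {v1.3, v2.3} {v2.1, v3.1} {v2.2, v3.2} {v3.3} on (v3, v2, v1); out.j = own outer ports
the subtree at delta composes to {out.1, v5.1} {out.2} {out.3} {v1.1, v1.2, v4.1, v5.3} {v1.3, v2.3} {v2.1, v3.1} {v2.2, v3.2} {v3.3} {v4.2, v5.2} {v4.3} on (v4, v5, v3, v2, v1); out.j = own outer ports

{out.1, v5.1} {out.2} {out.3} {v1.1, v1.2, v4.1, v5.3} {v1.3, v2.3} {v2.1, v3.1} {v2.2, v3.2} {v3.3} {v4.2, v5.2} {v4.3}


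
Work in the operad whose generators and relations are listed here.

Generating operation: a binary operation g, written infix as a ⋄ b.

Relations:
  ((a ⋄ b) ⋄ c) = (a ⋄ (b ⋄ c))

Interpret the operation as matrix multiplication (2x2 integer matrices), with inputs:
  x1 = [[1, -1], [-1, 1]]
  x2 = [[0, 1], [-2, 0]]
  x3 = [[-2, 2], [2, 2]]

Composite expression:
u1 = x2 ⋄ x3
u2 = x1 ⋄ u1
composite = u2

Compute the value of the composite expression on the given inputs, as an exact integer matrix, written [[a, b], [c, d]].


(x2 ⋄ x3) = [[2, 2], [4, -4]]
(x1 ⋄ (x2 ⋄ x3)) = [[-2, 6], [2, -6]]

[[-2, 6], [2, -6]]


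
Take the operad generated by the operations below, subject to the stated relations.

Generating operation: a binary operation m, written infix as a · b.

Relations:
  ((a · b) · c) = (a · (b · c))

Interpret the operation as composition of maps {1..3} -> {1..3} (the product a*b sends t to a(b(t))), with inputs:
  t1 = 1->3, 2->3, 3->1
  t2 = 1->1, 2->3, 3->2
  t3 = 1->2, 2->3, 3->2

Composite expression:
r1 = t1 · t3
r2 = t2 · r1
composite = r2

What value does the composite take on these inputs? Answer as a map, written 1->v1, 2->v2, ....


1->2, 2->1, 3->2


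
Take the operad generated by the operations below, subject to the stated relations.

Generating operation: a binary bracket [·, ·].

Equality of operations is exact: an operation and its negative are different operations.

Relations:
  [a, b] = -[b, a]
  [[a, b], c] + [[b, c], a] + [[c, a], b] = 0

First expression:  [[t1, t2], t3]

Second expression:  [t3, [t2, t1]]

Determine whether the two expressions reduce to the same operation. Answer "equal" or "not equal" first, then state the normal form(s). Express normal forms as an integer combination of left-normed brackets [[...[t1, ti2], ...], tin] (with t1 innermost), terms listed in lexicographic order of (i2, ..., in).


equal: each reduces to [[t1, t2], t3]

The first composite normalizes to [[t1, t2], t3]
The second composite normalizes to [[t1, t2], t3]
Identical normal forms: equal.
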